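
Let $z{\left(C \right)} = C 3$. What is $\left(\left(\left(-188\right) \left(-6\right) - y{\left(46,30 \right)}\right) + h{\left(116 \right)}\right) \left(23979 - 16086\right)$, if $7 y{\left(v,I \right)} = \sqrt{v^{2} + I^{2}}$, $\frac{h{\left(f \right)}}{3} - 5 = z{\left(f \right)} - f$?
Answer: $14515227 - \frac{15786 \sqrt{754}}{7} \approx 1.4453 \cdot 10^{7}$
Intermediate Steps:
$z{\left(C \right)} = 3 C$
$h{\left(f \right)} = 15 + 6 f$ ($h{\left(f \right)} = 15 + 3 \left(3 f - f\right) = 15 + 3 \cdot 2 f = 15 + 6 f$)
$y{\left(v,I \right)} = \frac{\sqrt{I^{2} + v^{2}}}{7}$ ($y{\left(v,I \right)} = \frac{\sqrt{v^{2} + I^{2}}}{7} = \frac{\sqrt{I^{2} + v^{2}}}{7}$)
$\left(\left(\left(-188\right) \left(-6\right) - y{\left(46,30 \right)}\right) + h{\left(116 \right)}\right) \left(23979 - 16086\right) = \left(\left(\left(-188\right) \left(-6\right) - \frac{\sqrt{30^{2} + 46^{2}}}{7}\right) + \left(15 + 6 \cdot 116\right)\right) \left(23979 - 16086\right) = \left(\left(1128 - \frac{\sqrt{900 + 2116}}{7}\right) + \left(15 + 696\right)\right) 7893 = \left(\left(1128 - \frac{\sqrt{3016}}{7}\right) + 711\right) 7893 = \left(\left(1128 - \frac{2 \sqrt{754}}{7}\right) + 711\right) 7893 = \left(1839 - \frac{2 \sqrt{754}}{7}\right) 7893 = 14515227 - \frac{15786 \sqrt{754}}{7}$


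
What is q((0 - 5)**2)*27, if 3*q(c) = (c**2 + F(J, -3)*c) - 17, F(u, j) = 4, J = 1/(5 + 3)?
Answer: 6372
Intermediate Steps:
J = 1/8 ≈ 0.12500
q(c) = -17/3 + c**2/3 + 4*c/3 (q(c) = ((c**2 + 4*c) - 17)/3 = (-17 + c**2 + 4*c)/3 = -17/3 + c**2/3 + 4*c/3)
q((0 - 5)**2)*27 = (-17/3 + ((0 - 5)**2)**2/3 + 4*(0 - 5)**2/3)*27 = (-17/3 + ((-5)**2)**2/3 + (4/3)*(-5)**2)*27 = (-17/3 + (1/3)*25**2 + (4/3)*25)*27 = (-17/3 + (1/3)*625 + 100/3)*27 = (-17/3 + 625/3 + 100/3)*27 = 236*27 = 6372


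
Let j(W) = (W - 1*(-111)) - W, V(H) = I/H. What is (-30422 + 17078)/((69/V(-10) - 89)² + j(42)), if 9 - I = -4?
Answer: -281892/428771 ≈ -0.65744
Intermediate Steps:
I = 13 (I = 9 - 1*(-4) = 9 + 4 = 13)
V(H) = 13/H
j(W) = 111 (j(W) = (W + 111) - W = (111 + W) - W = 111)
(-30422 + 17078)/((69/V(-10) - 89)² + j(42)) = (-30422 + 17078)/((69/((13/(-10))) - 89)² + 111) = -13344/((69/((13*(-⅒))) - 89)² + 111) = -13344/((69/(-13/10) - 89)² + 111) = -13344/((69*(-10/13) - 89)² + 111) = -13344/((-690/13 - 89)² + 111) = -13344/((-1847/13)² + 111) = -13344/(3411409/169 + 111) = -13344/3430168/169 = -13344*169/3430168 = -281892/428771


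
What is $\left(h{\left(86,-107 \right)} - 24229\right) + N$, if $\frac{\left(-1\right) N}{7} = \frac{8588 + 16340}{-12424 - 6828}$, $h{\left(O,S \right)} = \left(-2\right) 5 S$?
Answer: $- \frac{111420643}{4813} \approx -23150.0$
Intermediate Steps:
$h{\left(O,S \right)} = - 10 S$
$N = \frac{43624}{4813}$ ($N = - 7 \frac{8588 + 16340}{-12424 - 6828} = - 7 \frac{24928}{-19252} = - 7 \cdot 24928 \left(- \frac{1}{19252}\right) = \left(-7\right) \left(- \frac{6232}{4813}\right) = \frac{43624}{4813} \approx 9.0638$)
$\left(h{\left(86,-107 \right)} - 24229\right) + N = \left(\left(-10\right) \left(-107\right) - 24229\right) + \frac{43624}{4813} = \left(1070 - 24229\right) + \frac{43624}{4813} = -23159 + \frac{43624}{4813} = - \frac{111420643}{4813}$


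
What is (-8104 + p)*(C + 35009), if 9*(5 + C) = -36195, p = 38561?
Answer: 2830886779/3 ≈ 9.4363e+8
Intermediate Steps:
C = -12080/3 (C = -5 + (⅑)*(-36195) = -5 - 12065/3 = -12080/3 ≈ -4026.7)
(-8104 + p)*(C + 35009) = (-8104 + 38561)*(-12080/3 + 35009) = 30457*(92947/3) = 2830886779/3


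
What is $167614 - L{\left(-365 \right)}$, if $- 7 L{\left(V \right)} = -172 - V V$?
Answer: $\frac{1039901}{7} \approx 1.4856 \cdot 10^{5}$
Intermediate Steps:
$L{\left(V \right)} = \frac{172}{7} + \frac{V^{2}}{7}$ ($L{\left(V \right)} = - \frac{-172 - V V}{7} = - \frac{-172 - V^{2}}{7} = \frac{172}{7} + \frac{V^{2}}{7}$)
$167614 - L{\left(-365 \right)} = 167614 - \left(\frac{172}{7} + \frac{\left(-365\right)^{2}}{7}\right) = 167614 - \left(\frac{172}{7} + \frac{1}{7} \cdot 133225\right) = 167614 - \left(\frac{172}{7} + \frac{133225}{7}\right) = 167614 - \frac{133397}{7} = \frac{1039901}{7}$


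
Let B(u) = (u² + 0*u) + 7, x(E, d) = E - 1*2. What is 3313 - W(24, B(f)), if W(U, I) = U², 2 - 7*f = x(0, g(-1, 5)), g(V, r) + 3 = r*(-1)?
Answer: 2737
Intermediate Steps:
g(V, r) = -3 - r (g(V, r) = -3 + r*(-1) = -3 - r)
x(E, d) = -2 + E (x(E, d) = E - 2 = -2 + E)
f = 4/7 (f = 2/7 - (-2 + 0)/7 = 2/7 - ⅐*(-2) = 2/7 + 2/7 = 4/7 ≈ 0.57143)
B(u) = 7 + u² (B(u) = (u² + 0) + 7 = u² + 7 = 7 + u²)
3313 - W(24, B(f)) = 3313 - 1*24² = 3313 - 1*576 = 3313 - 576 = 2737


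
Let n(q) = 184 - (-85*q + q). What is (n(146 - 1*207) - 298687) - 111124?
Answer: -414751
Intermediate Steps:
n(q) = 184 + 84*q (n(q) = 184 - (-84)*q = 184 + 84*q)
(n(146 - 1*207) - 298687) - 111124 = ((184 + 84*(146 - 1*207)) - 298687) - 111124 = ((184 + 84*(146 - 207)) - 298687) - 111124 = ((184 + 84*(-61)) - 298687) - 111124 = ((184 - 5124) - 298687) - 111124 = (-4940 - 298687) - 111124 = -303627 - 111124 = -414751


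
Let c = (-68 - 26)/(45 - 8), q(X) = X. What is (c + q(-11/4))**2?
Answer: 613089/21904 ≈ 27.990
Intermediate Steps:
c = -94/37 ≈ -2.5405
(c + q(-11/4))**2 = (-94/37 - 11/4)**2 = (-783/148)**2 = 613089/21904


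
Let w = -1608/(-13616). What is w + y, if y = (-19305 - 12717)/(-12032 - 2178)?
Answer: 28678827/12092710 ≈ 2.3716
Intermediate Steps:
y = 16011/7105 (y = -32022/(-14210) = -32022*(-1/14210) = 16011/7105 ≈ 2.2535)
w = 201/1702 (w = -1608*(-1/13616) = 201/1702 ≈ 0.11810)
w + y = 201/1702 + 16011/7105 = 28678827/12092710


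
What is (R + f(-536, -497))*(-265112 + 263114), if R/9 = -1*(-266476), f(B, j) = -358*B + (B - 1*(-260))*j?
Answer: -5449233312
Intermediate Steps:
f(B, j) = -358*B + j*(260 + B) (f(B, j) = -358*B + (B + 260)*j = -358*B + (260 + B)*j = -358*B + j*(260 + B))
R = 2398284 (R = 9*(-1*(-266476)) = 9*266476 = 2398284)
(R + f(-536, -497))*(-265112 + 263114) = (2398284 + (-358*(-536) + 260*(-497) - 536*(-497)))*(-265112 + 263114) = (2398284 + (191888 - 129220 + 266392))*(-1998) = (2398284 + 329060)*(-1998) = 2727344*(-1998) = -5449233312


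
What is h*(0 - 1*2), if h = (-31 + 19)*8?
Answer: 192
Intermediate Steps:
h = -96 (h = -12*8 = -96)
h*(0 - 1*2) = -96*(0 - 1*2) = -96*(0 - 2) = -96*(-2) = 192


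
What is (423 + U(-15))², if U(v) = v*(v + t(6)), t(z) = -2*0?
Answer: 419904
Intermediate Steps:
t(z) = 0
U(v) = v² (U(v) = v*(v + 0) = v*v = v²)
(423 + U(-15))² = (423 + (-15)²)² = (423 + 225)² = 648² = 419904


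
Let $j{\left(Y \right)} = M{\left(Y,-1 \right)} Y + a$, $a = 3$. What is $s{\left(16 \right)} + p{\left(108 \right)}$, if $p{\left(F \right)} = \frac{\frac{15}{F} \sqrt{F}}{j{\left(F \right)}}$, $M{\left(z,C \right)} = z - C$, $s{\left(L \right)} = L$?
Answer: $16 + \frac{\sqrt{3}}{14130} \approx 16.0$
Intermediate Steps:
$j{\left(Y \right)} = 3 + Y \left(1 + Y\right)$ ($j{\left(Y \right)} = \left(Y - -1\right) Y + 3 = \left(Y + 1\right) Y + 3 = \left(1 + Y\right) Y + 3 = Y \left(1 + Y\right) + 3 = 3 + Y \left(1 + Y\right)$)
$p{\left(F \right)} = \frac{15}{\sqrt{F} \left(3 + F \left(1 + F\right)\right)}$ ($p{\left(F \right)} = \frac{\frac{15}{F} \sqrt{F}}{3 + F \left(1 + F\right)} = \frac{15 \frac{1}{\sqrt{F}}}{3 + F \left(1 + F\right)} = \frac{15}{\sqrt{F} \left(3 + F \left(1 + F\right)\right)}$)
$s{\left(16 \right)} + p{\left(108 \right)} = 16 + \frac{15}{6 \sqrt{3} \left(3 + 108 \left(1 + 108\right)\right)} = 16 + \frac{15 \frac{\sqrt{3}}{18}}{3 + 108 \cdot 109} = 16 + \frac{15 \frac{\sqrt{3}}{18}}{3 + 11772} = 16 + \frac{15 \frac{\sqrt{3}}{18}}{11775} = 16 + 15 \frac{\sqrt{3}}{18} \cdot \frac{1}{11775} = 16 + \frac{\sqrt{3}}{14130}$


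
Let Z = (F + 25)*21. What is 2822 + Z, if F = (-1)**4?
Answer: 3368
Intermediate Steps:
F = 1
Z = 546 (Z = (1 + 25)*21 = 26*21 = 546)
2822 + Z = 2822 + 546 = 3368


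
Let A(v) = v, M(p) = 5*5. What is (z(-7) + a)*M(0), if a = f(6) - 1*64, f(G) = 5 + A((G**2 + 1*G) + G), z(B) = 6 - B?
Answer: 50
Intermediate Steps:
M(p) = 25
f(G) = 5 + G**2 + 2*G (f(G) = 5 + ((G**2 + 1*G) + G) = 5 + ((G**2 + G) + G) = 5 + ((G + G**2) + G) = 5 + (G**2 + 2*G) = 5 + G**2 + 2*G)
a = -11 (a = (5 + 6*(2 + 6)) - 1*64 = (5 + 6*8) - 64 = (5 + 48) - 64 = 53 - 64 = -11)
(z(-7) + a)*M(0) = ((6 - 1*(-7)) - 11)*25 = ((6 + 7) - 11)*25 = (13 - 11)*25 = 2*25 = 50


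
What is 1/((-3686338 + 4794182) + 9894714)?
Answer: 1/11002558 ≈ 9.0888e-8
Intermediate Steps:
1/((-3686338 + 4794182) + 9894714) = 1/(1107844 + 9894714) = 1/11002558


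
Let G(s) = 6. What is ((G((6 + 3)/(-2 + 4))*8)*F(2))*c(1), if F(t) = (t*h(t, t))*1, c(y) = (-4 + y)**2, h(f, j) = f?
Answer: 1728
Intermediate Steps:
F(t) = t**2 (F(t) = (t*t)*1 = t**2*1 = t**2)
((G((6 + 3)/(-2 + 4))*8)*F(2))*c(1) = ((6*8)*2**2)*(-4 + 1)**2 = (48*4)*(-3)**2 = 192*9 = 1728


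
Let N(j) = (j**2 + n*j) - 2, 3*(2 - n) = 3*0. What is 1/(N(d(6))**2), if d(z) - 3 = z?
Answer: 1/9409 ≈ 0.00010628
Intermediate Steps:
n = 2 (n = 2 - 0 = 2 - 1/3*0 = 2 + 0 = 2)
d(z) = 3 + z
N(j) = -2 + j**2 + 2*j (N(j) = (j**2 + 2*j) - 2 = -2 + j**2 + 2*j)
1/(N(d(6))**2) = 1/((-2 + (3 + 6)**2 + 2*(3 + 6))**2) = 1/((-2 + 9**2 + 2*9)**2) = 1/((-2 + 81 + 18)**2) = 1/(97**2) = 1/9409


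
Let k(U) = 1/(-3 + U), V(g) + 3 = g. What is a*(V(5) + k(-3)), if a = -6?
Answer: -11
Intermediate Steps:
V(g) = -3 + g
a*(V(5) + k(-3)) = -6*((-3 + 5) + 1/(-3 - 3)) = -6*(2 + 1/(-6)) = -6*(2 - 1/6) = -6*11/6 = -11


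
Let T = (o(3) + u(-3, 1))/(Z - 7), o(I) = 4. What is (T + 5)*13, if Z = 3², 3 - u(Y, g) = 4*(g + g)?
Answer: 117/2 ≈ 58.500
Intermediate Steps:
u(Y, g) = 3 - 8*g (u(Y, g) = 3 - 4*(g + g) = 3 - 4*2*g = 3 - 8*g)
Z = 9
T = -½ (T = (4 + (3 - 8*1))/(9 - 7) = (4 + (3 - 8))/2 = (4 - 5)*(½) = -1*½ = -½ ≈ -0.50000)
(T + 5)*13 = (-½ + 5)*13 = (9/2)*13 = 117/2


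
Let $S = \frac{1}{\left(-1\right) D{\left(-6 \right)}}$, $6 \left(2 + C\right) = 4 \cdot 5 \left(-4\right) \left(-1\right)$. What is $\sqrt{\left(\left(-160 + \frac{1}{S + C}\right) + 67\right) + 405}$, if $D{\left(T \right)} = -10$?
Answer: $\frac{3 \sqrt{83258}}{49} \approx 17.666$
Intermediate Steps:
$C = \frac{34}{3}$ ($C = -2 + \frac{4 \cdot 5 \left(-4\right) \left(-1\right)}{6} = -2 + \frac{4 \left(\left(-20\right) \left(-1\right)\right)}{6} = -2 + \frac{4 \cdot 20}{6} = -2 + \frac{1}{6} \cdot 80 = -2 + \frac{40}{3} = \frac{34}{3} \approx 11.333$)
$S = \frac{1}{10}$ ($S = \frac{1}{\left(-1\right) \left(-10\right)} = \frac{1}{10} \approx 0.1$)
$\sqrt{\left(\left(-160 + \frac{1}{S + C}\right) + 67\right) + 405} = \sqrt{\left(\left(-160 + \frac{1}{\frac{1}{10} + \frac{34}{3}}\right) + 67\right) + 405} = \sqrt{\left(\left(-160 + \frac{1}{\frac{343}{30}}\right) + 67\right) + 405} = \sqrt{\left(\left(-160 + \frac{30}{343}\right) + 67\right) + 405} = \sqrt{\left(- \frac{54850}{343} + 67\right) + 405} = \sqrt{- \frac{31869}{343} + 405} = \sqrt{\frac{107046}{343}} = \frac{3 \sqrt{83258}}{49}$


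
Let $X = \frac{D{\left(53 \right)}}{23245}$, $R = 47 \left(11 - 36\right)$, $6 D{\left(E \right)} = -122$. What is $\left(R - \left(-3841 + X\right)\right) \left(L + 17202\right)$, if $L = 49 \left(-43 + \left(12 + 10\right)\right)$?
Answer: $\frac{1002260061261}{23245} \approx 4.3117 \cdot 10^{7}$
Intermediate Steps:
$D{\left(E \right)} = - \frac{61}{3}$ ($D{\left(E \right)} = \frac{1}{6} \left(-122\right) = - \frac{61}{3}$)
$R = -1175$ ($R = 47 \left(-25\right) = -1175$)
$L = -1029$ ($L = 49 \left(-43 + 22\right) = 49 \left(-21\right) = -1029$)
$X = - \frac{61}{69735}$ ($X = - \frac{61}{3 \cdot 23245} = \left(- \frac{61}{3}\right) \frac{1}{23245} = - \frac{61}{69735} \approx -0.00087474$)
$\left(R - \left(-3841 + X\right)\right) \left(L + 17202\right) = \left(-1175 + \left(3841 - - \frac{61}{69735}\right)\right) \left(-1029 + 17202\right) = \left(-1175 + \left(3841 + \frac{61}{69735}\right)\right) 16173 = \left(-1175 + \frac{267852196}{69735}\right) 16173 = \frac{185913571}{69735} \cdot 16173 = \frac{1002260061261}{23245}$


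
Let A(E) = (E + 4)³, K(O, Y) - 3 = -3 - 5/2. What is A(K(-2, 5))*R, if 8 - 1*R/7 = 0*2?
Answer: 189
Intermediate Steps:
K(O, Y) = -5/2 (K(O, Y) = 3 + (-3 - 5/2) = 3 - 11/2 = -5/2)
A(E) = (4 + E)³
R = 56 (R = 56 - 0*2 = 56 - 7*0 = 56 + 0 = 56)
A(K(-2, 5))*R = (4 - 5/2)³*56 = (3/2)³*56 = (27/8)*56 = 189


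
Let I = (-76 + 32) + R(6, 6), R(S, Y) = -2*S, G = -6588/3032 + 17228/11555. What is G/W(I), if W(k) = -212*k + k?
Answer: -5972261/103492681040 ≈ -5.7707e-5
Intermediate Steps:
G = -5972261/8758690 (G = -6588*1/3032 + 17228*(1/11555) = -1647/758 + 17228/11555 = -5972261/8758690 ≈ -0.68187)
I = -56 (I = (-76 + 32) - 2*6 = -44 - 12 = -56)
W(k) = -211*k
G/W(I) = -5972261/(8758690*((-211*(-56)))) = -5972261/8758690/11816 = -5972261/8758690*1/11816 = -5972261/103492681040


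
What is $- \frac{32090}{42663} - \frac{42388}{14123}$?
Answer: $- \frac{2261606314}{602529549} \approx -3.7535$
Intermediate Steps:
$- \frac{32090}{42663} - \frac{42388}{14123} = - \frac{2261606314}{602529549}$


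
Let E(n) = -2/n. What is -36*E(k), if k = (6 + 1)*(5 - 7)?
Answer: -36/7 ≈ -5.1429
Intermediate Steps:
k = -14 (k = 7*(-2) = -14)
-36*E(k) = -(-72)/(-14) = -(-72)*(-1)/14 = -36*⅐ = -36/7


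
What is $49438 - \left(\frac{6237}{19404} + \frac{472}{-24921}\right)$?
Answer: $\frac{34497032071}{697788} \approx 49438.0$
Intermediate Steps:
$49438 - \left(\frac{6237}{19404} + \frac{472}{-24921}\right) = 49438 - \left(6237 \cdot \frac{1}{19404} + 472 \left(- \frac{1}{24921}\right)\right) = 49438 - \left(\frac{9}{28} - \frac{472}{24921}\right) = 49438 - \frac{211073}{697788} = \frac{34497032071}{697788}$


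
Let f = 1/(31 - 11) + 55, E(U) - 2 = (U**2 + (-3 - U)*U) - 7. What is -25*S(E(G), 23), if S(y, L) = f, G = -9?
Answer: -5505/4 ≈ -1376.3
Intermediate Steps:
E(U) = -5 + U**2 + U*(-3 - U) (E(U) = 2 + ((U**2 + (-3 - U)*U) - 7) = 2 + ((U**2 + U*(-3 - U)) - 7) = 2 + (-7 + U**2 + U*(-3 - U)) = -5 + U**2 + U*(-3 - U))
f = 1101/20 (f = 1/20 + 55 = 1101/20 ≈ 55.050)
S(y, L) = 1101/20
-25*S(E(G), 23) = -25*1101/20 = -5505/4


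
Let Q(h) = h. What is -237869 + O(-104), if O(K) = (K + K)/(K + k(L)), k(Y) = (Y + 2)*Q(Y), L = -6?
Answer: -1189332/5 ≈ -2.3787e+5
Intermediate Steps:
k(Y) = Y*(2 + Y) (k(Y) = (Y + 2)*Y = (2 + Y)*Y = Y*(2 + Y))
O(K) = 2*K/(24 + K) (O(K) = (K + K)/(K - 6*(2 - 6)) = (2*K)/(K - 6*(-4)) = (2*K)/(K + 24) = (2*K)/(24 + K) = 2*K/(24 + K))
-237869 + O(-104) = -237869 + 2*(-104)/(24 - 104) = -237869 + 2*(-104)/(-80) = -237869 + 2*(-104)*(-1/80) = -237869 + 13/5 = -1189332/5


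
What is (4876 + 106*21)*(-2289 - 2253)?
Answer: -32257284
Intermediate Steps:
(4876 + 106*21)*(-2289 - 2253) = (4876 + 2226)*(-4542) = 7102*(-4542) = -32257284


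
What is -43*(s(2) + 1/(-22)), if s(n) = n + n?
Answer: -3741/22 ≈ -170.05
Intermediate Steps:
s(n) = 2*n
-43*(s(2) + 1/(-22)) = -43*(2*2 + 1/(-22)) = -43*(4 - 1/22) = -43*87/22 = -3741/22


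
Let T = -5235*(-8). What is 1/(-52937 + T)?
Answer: -1/11057 ≈ -9.0441e-5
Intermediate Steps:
T = 41880
1/(-52937 + T) = 1/(-52937 + 41880) = 1/(-11057) = -1/11057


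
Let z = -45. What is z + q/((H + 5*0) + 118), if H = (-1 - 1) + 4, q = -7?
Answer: -5407/120 ≈ -45.058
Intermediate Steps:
H = 2 (H = -2 + 4 = 2)
z + q/((H + 5*0) + 118) = -45 - 7/((2 + 5*0) + 118) = -45 - 7/((2 + 0) + 118) = -45 - 7/(2 + 118) = -45 - 7/120 = -5407/120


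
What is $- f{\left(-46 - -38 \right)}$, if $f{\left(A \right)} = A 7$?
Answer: $56$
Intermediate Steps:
$f{\left(A \right)} = 7 A$
$- f{\left(-46 - -38 \right)} = - 7 \left(-46 - -38\right) = - 7 \left(-46 + 38\right) = - 7 \left(-8\right) = \left(-1\right) \left(-56\right) = 56$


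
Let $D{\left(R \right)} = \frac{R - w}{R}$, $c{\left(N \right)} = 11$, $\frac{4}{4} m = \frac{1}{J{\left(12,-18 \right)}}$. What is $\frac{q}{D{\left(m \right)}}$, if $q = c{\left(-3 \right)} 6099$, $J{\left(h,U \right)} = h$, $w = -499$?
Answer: $\frac{67089}{5989} \approx 11.202$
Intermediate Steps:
$m = \frac{1}{12} \approx 0.083333$
$D{\left(R \right)} = \frac{499 + R}{R}$ ($D{\left(R \right)} = \frac{R - -499}{R} = \frac{R + 499}{R} = \frac{499 + R}{R}$)
$q = 67089$ ($q = 11 \cdot 6099 = 67089$)
$\frac{q}{D{\left(m \right)}} = \frac{67089}{\frac{1}{\frac{1}{12}} \left(499 + \frac{1}{12}\right)} = \frac{67089}{12 \cdot \frac{5989}{12}} = \frac{67089}{5989}$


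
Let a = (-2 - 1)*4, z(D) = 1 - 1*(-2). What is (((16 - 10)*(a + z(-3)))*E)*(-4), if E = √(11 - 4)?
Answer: 216*√7 ≈ 571.48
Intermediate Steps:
z(D) = 3 (z(D) = 1 + 2 = 3)
a = -12 (a = -3*4 = -12)
E = √7 ≈ 2.6458
(((16 - 10)*(a + z(-3)))*E)*(-4) = (((16 - 10)*(-12 + 3))*√7)*(-4) = ((6*(-9))*√7)*(-4) = -54*√7*(-4) = 216*√7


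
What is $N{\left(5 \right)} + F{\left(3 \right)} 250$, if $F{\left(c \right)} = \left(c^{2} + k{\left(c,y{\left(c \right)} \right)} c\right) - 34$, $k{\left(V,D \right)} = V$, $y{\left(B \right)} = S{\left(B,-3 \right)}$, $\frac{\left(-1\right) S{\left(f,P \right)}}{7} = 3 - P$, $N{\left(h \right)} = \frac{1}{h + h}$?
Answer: $- \frac{39999}{10} \approx -3999.9$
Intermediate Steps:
$N{\left(h \right)} = \frac{1}{2 h}$
$S{\left(f,P \right)} = -21 + 7 P$ ($S{\left(f,P \right)} = - 7 \left(3 - P\right) = -21 + 7 P$)
$y{\left(B \right)} = -42$ ($y{\left(B \right)} = -21 + 7 \left(-3\right) = -21 - 21 = -42$)
$F{\left(c \right)} = -34 + 2 c^{2}$ ($F{\left(c \right)} = \left(c^{2} + c c\right) - 34 = \left(c^{2} + c^{2}\right) - 34 = 2 c^{2} - 34 = -34 + 2 c^{2}$)
$N{\left(5 \right)} + F{\left(3 \right)} 250 = \frac{1}{2 \cdot 5} + \left(-34 + 2 \cdot 3^{2}\right) 250 = \frac{1}{2} \cdot \frac{1}{5} + \left(-34 + 2 \cdot 9\right) 250 = \frac{1}{10} + \left(-34 + 18\right) 250 = \frac{1}{10} - 4000 = - \frac{39999}{10}$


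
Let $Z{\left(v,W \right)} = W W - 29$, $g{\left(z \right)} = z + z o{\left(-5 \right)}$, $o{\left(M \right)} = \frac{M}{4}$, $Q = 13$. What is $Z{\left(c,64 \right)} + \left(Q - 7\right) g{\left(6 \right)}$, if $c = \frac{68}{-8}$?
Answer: $4058$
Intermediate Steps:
$o{\left(M \right)} = \frac{M}{4}$ ($o{\left(M \right)} = M \frac{1}{4} = \frac{M}{4}$)
$g{\left(z \right)} = - \frac{z}{4}$ ($g{\left(z \right)} = z + z \frac{1}{4} \left(-5\right) = z + z \left(- \frac{5}{4}\right) = z - \frac{5 z}{4} = - \frac{z}{4}$)
$c = - \frac{17}{2}$ ($c = 68 \left(- \frac{1}{8}\right) = - \frac{17}{2} \approx -8.5$)
$Z{\left(v,W \right)} = -29 + W^{2}$ ($Z{\left(v,W \right)} = W^{2} - 29 = -29 + W^{2}$)
$Z{\left(c,64 \right)} + \left(Q - 7\right) g{\left(6 \right)} = \left(-29 + 64^{2}\right) + \left(13 - 7\right) \left(\left(- \frac{1}{4}\right) 6\right) = \left(-29 + 4096\right) + 6 \left(- \frac{3}{2}\right) = 4067 - 9 = 4058$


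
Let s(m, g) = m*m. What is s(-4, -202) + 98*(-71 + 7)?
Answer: -6256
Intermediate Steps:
s(m, g) = m²
s(-4, -202) + 98*(-71 + 7) = (-4)² + 98*(-71 + 7) = 16 + 98*(-64) = 16 - 6272 = -6256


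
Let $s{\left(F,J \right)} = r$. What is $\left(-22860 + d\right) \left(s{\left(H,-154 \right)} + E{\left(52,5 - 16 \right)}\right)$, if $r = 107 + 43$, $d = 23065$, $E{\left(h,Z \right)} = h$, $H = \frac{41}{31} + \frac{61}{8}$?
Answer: $41410$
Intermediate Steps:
$H = \frac{2219}{248}$ ($H = 41 \cdot \frac{1}{31} + 61 \cdot \frac{1}{8} = \frac{41}{31} + \frac{61}{8} = \frac{2219}{248} \approx 8.9476$)
$r = 150$
$s{\left(F,J \right)} = 150$
$\left(-22860 + d\right) \left(s{\left(H,-154 \right)} + E{\left(52,5 - 16 \right)}\right) = \left(-22860 + 23065\right) \left(150 + 52\right) = 205 \cdot 202 = 41410$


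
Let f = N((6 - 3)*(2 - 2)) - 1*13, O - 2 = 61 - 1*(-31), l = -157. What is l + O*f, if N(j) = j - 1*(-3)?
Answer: -1097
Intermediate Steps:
N(j) = 3 + j (N(j) = j + 3 = 3 + j)
O = 94 (O = 2 + (61 - 1*(-31)) = 2 + (61 + 31) = 2 + 92 = 94)
f = -10 (f = (3 + (6 - 3)*(2 - 2)) - 1*13 = (3 + 3*0) - 13 = (3 + 0) - 13 = 3 - 13 = -10)
l + O*f = -157 + 94*(-10) = -157 - 940 = -1097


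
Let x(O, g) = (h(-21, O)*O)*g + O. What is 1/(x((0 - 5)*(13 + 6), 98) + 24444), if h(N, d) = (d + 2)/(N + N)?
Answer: 1/3734 ≈ 0.00026781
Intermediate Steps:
h(N, d) = (2 + d)/(2*N) (h(N, d) = (2 + d)/((2*N)) = (2 + d)*(1/(2*N)) = (2 + d)/(2*N))
x(O, g) = O + O*g*(-1/21 - O/42) (x(O, g) = (((½)*(2 + O)/(-21))*O)*g + O = (((½)*(-1/21)*(2 + O))*O)*g + O = ((-1/21 - O/42)*O)*g + O = (O*(-1/21 - O/42))*g + O = O*g*(-1/21 - O/42) + O = O + O*g*(-1/21 - O/42))
1/(x((0 - 5)*(13 + 6), 98) + 24444) = 1/(((0 - 5)*(13 + 6))*(42 - 1*98*(2 + (0 - 5)*(13 + 6)))/42 + 24444) = 1/((-5*19)*(42 - 1*98*(2 - 5*19))/42 + 24444) = 1/((1/42)*(-95)*(42 - 1*98*(2 - 95)) + 24444) = 1/((1/42)*(-95)*(42 - 1*98*(-93)) + 24444) = 1/((1/42)*(-95)*(42 + 9114) + 24444) = 1/((1/42)*(-95)*9156 + 24444) = 1/(-20710 + 24444) = 1/3734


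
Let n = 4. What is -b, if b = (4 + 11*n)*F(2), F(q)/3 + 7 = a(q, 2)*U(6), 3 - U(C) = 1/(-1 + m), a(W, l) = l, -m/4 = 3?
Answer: 1584/13 ≈ 121.85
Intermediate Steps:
m = -12 (m = -4*3 = -12)
U(C) = 40/13 (U(C) = 3 - 1/(-1 - 12) = 3 - 1/(-13) = 3 - 1*(-1/13) = 3 + 1/13 = 40/13)
F(q) = -33/13 (F(q) = -21 + 3*(2*(40/13)) = -21 + 3*(80/13) = -21 + 240/13 = -33/13)
b = -1584/13 (b = (4 + 11*4)*(-33/13) = (4 + 44)*(-33/13) = 48*(-33/13) = -1584/13 ≈ -121.85)
-b = -1*(-1584/13) = 1584/13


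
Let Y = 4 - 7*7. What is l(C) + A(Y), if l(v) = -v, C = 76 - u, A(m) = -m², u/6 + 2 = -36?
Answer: -2329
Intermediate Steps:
u = -228 (u = -12 + 6*(-36) = -12 - 216 = -228)
Y = -45 (Y = 4 - 49 = -45)
C = 304 (C = 76 - 1*(-228) = 76 + 228 = 304)
l(C) + A(Y) = -1*304 - 1*(-45)² = -304 - 1*2025 = -304 - 2025 = -2329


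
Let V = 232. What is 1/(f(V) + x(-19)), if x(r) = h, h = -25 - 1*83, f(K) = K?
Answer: 1/124 ≈ 0.0080645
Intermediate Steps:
h = -108 (h = -25 - 83 = -108)
x(r) = -108
1/(f(V) + x(-19)) = 1/(232 - 108) = 1/124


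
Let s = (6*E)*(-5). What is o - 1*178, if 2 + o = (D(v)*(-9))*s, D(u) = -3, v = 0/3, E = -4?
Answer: 3060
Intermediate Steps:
v = 0 (v = 0*(⅓) = 0)
s = 120 (s = (6*(-4))*(-5) = -24*(-5) = 120)
o = 3238 (o = -2 - 3*(-9)*120 = -2 + 27*120 = -2 + 3240 = 3238)
o - 1*178 = 3238 - 1*178 = 3238 - 178 = 3060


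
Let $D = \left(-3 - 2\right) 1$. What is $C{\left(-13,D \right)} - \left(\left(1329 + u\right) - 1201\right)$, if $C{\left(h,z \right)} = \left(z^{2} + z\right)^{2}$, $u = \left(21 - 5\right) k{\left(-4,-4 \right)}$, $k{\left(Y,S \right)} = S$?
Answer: $336$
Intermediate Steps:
$u = -64$ ($u = \left(21 - 5\right) \left(-4\right) = 16 \left(-4\right) = -64$)
$D = -5$ ($D = \left(-5\right) 1 = -5$)
$C{\left(h,z \right)} = \left(z + z^{2}\right)^{2}$
$C{\left(-13,D \right)} - \left(\left(1329 + u\right) - 1201\right) = \left(-5\right)^{2} \left(1 - 5\right)^{2} - \left(\left(1329 - 64\right) - 1201\right) = 25 \left(-4\right)^{2} - \left(1265 - 1201\right) = 25 \cdot 16 - 64 = 400 - 64 = 336$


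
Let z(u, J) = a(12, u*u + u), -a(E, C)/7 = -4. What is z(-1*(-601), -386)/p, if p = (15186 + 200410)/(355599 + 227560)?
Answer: 4082113/53899 ≈ 75.736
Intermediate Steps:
a(E, C) = 28 (a(E, C) = -7*(-4) = 28)
z(u, J) = 28
p = 215596/583159 ≈ 0.36970
z(-1*(-601), -386)/p = 28/(215596/583159) = 28*(583159/215596) = 4082113/53899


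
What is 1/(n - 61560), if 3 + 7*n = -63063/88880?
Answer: -56560/3481863573 ≈ -1.6244e-5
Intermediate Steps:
n = -29973/56560 (n = -3/7 + (-63063/88880)/7 = -3/7 + (-63063*1/88880)/7 = -3/7 + (⅐)*(-5733/8080) = -3/7 - 819/8080 = -29973/56560 ≈ -0.52993)
1/(n - 61560) = 1/(-29973/56560 - 61560) = 1/(-3481863573/56560) = -56560/3481863573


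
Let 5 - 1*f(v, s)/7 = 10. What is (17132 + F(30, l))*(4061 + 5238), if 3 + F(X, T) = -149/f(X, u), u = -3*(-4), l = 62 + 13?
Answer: 5576275536/35 ≈ 1.5932e+8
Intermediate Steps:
l = 75
u = 12
f(v, s) = -35 (f(v, s) = 35 - 7*10 = 35 - 70 = -35)
F(X, T) = 44/35 (F(X, T) = -3 - 149/(-35) = -3 - 149*(-1/35) = -3 + 149/35 = 44/35)
(17132 + F(30, l))*(4061 + 5238) = (17132 + 44/35)*(4061 + 5238) = (599664/35)*9299 = 5576275536/35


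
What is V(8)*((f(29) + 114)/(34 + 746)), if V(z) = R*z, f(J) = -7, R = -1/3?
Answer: -214/585 ≈ -0.36581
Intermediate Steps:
R = -1/3 (R = -1*1/3 = -1/3 ≈ -0.33333)
V(z) = -z/3
V(8)*((f(29) + 114)/(34 + 746)) = (-1/3*8)*((-7 + 114)/(34 + 746)) = -856/(3*780) = -8/3*107/780 = -214/585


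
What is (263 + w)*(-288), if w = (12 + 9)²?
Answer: -202752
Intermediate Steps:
w = 441 (w = 21² = 441)
(263 + w)*(-288) = (263 + 441)*(-288) = 704*(-288) = -202752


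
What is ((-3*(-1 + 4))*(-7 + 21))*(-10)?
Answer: 1260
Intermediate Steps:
((-3*(-1 + 4))*(-7 + 21))*(-10) = (-3*3*14)*(-10) = -9*14*(-10) = -126*(-10) = 1260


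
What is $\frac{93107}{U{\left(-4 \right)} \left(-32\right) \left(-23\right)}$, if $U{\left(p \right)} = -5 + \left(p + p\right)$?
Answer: $- \frac{93107}{9568} \approx -9.7311$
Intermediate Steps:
$U{\left(p \right)} = -5 + 2 p$
$\frac{93107}{U{\left(-4 \right)} \left(-32\right) \left(-23\right)} = \frac{93107}{\left(-5 + 2 \left(-4\right)\right) \left(-32\right) \left(-23\right)} = \frac{93107}{\left(-5 - 8\right) \left(-32\right) \left(-23\right)} = \frac{93107}{\left(-13\right) \left(-32\right) \left(-23\right)} = \frac{93107}{416 \left(-23\right)} = \frac{93107}{-9568} = 93107 \left(- \frac{1}{9568}\right) = - \frac{93107}{9568}$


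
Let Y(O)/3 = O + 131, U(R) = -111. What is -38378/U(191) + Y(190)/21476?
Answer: 824312821/2383836 ≈ 345.79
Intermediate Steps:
Y(O) = 393 + 3*O (Y(O) = 3*(O + 131) = 3*(131 + O) = 393 + 3*O)
-38378/U(191) + Y(190)/21476 = -38378/(-111) + (393 + 3*190)/21476 = -38378*(-1/111) + (393 + 570)*(1/21476) = 38378/111 + 963*(1/21476) = 38378/111 + 963/21476 = 824312821/2383836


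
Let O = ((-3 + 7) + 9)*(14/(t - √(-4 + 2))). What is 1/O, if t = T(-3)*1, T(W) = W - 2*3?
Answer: -9/182 - I*√2/182 ≈ -0.049451 - 0.0077704*I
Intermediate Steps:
T(W) = -6 + W (T(W) = W - 6 = -6 + W)
t = -9 (t = (-6 - 3)*1 = -9*1 = -9)
O = 182/(-9 - I*√2) (O = ((-3 + 7) + 9)*(14/(-9 - √(-4 + 2))) = (4 + 9)*(14/(-9 - √(-2))) = 13*(14/(-9 - I*√2)) = 182/(-9 - I*√2) ≈ -19.735 + 3.101*I)
1/O = 1/(-1638/83 + 182*I*√2/83)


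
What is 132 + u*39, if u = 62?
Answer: 2550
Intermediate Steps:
132 + u*39 = 132 + 62*39 = 132 + 2418 = 2550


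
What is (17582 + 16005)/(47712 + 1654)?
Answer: 33587/49366 ≈ 0.68037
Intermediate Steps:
(17582 + 16005)/(47712 + 1654) = 33587/49366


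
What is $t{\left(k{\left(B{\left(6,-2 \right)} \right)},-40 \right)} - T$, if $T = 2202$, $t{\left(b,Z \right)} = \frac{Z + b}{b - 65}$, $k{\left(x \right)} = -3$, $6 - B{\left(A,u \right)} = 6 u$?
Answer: $- \frac{149693}{68} \approx -2201.4$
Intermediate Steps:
$B{\left(A,u \right)} = 6 - 6 u$
$t{\left(b,Z \right)} = \frac{Z + b}{-65 + b}$
$t{\left(k{\left(B{\left(6,-2 \right)} \right)},-40 \right)} - T = \frac{-40 - 3}{-65 - 3} - 2202 = \frac{1}{-68} \left(-43\right) - 2202 = \left(- \frac{1}{68}\right) \left(-43\right) - 2202 = \frac{43}{68} - 2202 = - \frac{149693}{68}$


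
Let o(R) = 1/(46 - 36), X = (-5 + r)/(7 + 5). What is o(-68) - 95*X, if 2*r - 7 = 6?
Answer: -471/40 ≈ -11.775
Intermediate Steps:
r = 13/2 (r = 7/2 + (1/2)*6 = 7/2 + 3 = 13/2 ≈ 6.5000)
X = 1/8 (X = (-5 + 13/2)/(7 + 5) = (3/2)/12 = (3/2)*(1/12) = 1/8 ≈ 0.12500)
o(R) = 1/10
o(-68) - 95*X = 1/10 - 95/8 = -471/40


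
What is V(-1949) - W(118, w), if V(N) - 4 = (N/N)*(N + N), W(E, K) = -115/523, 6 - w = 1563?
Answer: -2036447/523 ≈ -3893.8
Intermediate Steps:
w = -1557 (w = 6 - 1*1563 = 6 - 1563 = -1557)
W(E, K) = -115/523 (W(E, K) = -115*1/523 = -115/523)
V(N) = 4 + 2*N (V(N) = 4 + (N/N)*(N + N) = 4 + 1*(2*N) = 4 + 2*N)
V(-1949) - W(118, w) = (4 + 2*(-1949)) - 1*(-115/523) = (4 - 3898) + 115/523 = -3894 + 115/523 = -2036447/523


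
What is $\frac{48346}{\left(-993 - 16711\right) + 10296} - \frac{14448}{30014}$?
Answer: $- \frac{9058649}{1292696} \approx -7.0076$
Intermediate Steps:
$\frac{48346}{\left(-993 - 16711\right) + 10296} - \frac{14448}{30014} = \frac{48346}{-17704 + 10296} - \frac{168}{349} = \frac{48346}{-7408} - \frac{168}{349} = 48346 \left(- \frac{1}{7408}\right) - \frac{168}{349} = - \frac{24173}{3704} - \frac{168}{349} = - \frac{9058649}{1292696}$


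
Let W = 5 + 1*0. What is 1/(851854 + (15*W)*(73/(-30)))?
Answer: 2/1703343 ≈ 1.1742e-6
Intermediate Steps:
W = 5 (W = 5 + 0 = 5)
1/(851854 + (15*W)*(73/(-30))) = 1/(851854 + (15*5)*(73/(-30))) = 1/(851854 + 75*(73*(-1/30))) = 1/(851854 + 75*(-73/30)) = 1/(851854 - 365/2) = 1/(1703343/2) = 2/1703343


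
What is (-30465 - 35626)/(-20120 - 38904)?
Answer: 66091/59024 ≈ 1.1197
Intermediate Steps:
(-30465 - 35626)/(-20120 - 38904) = -66091/(-59024) = -66091*(-1/59024) = 66091/59024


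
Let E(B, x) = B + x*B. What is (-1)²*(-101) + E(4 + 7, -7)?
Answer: -167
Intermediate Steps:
E(B, x) = B + B*x
(-1)²*(-101) + E(4 + 7, -7) = (-1)²*(-101) + (4 + 7)*(1 - 7) = 1*(-101) + 11*(-6) = -101 - 66 = -167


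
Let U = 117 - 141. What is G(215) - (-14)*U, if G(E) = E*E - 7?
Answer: 45882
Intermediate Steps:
U = -24
G(E) = -7 + E² (G(E) = E² - 7 = -7 + E²)
G(215) - (-14)*U = (-7 + 215²) - (-14)*(-24) = (-7 + 46225) - 1*336 = 46218 - 336 = 45882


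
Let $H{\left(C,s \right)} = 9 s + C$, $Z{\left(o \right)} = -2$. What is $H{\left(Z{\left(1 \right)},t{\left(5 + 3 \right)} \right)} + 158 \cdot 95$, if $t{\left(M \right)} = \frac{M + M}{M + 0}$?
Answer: $15026$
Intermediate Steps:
$t{\left(M \right)} = 2$ ($t{\left(M \right)} = \frac{2 M}{M} = 2$)
$H{\left(C,s \right)} = C + 9 s$
$H{\left(Z{\left(1 \right)},t{\left(5 + 3 \right)} \right)} + 158 \cdot 95 = \left(-2 + 9 \cdot 2\right) + 158 \cdot 95 = \left(-2 + 18\right) + 15010 = 16 + 15010 = 15026$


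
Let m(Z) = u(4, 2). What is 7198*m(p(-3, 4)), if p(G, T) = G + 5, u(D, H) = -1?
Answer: -7198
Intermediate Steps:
p(G, T) = 5 + G
m(Z) = -1
7198*m(p(-3, 4)) = 7198*(-1) = -7198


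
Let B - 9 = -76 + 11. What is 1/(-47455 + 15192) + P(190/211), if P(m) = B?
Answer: -1806729/32263 ≈ -56.000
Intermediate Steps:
B = -56 (B = 9 + (-76 + 11) = 9 - 65 = -56)
P(m) = -56
1/(-47455 + 15192) + P(190/211) = 1/(-47455 + 15192) - 56 = 1/(-32263) - 56 = -1/32263 - 56 = -1806729/32263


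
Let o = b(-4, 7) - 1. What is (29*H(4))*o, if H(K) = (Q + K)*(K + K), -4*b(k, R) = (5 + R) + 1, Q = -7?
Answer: 2958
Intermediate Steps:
b(k, R) = -3/2 - R/4 (b(k, R) = -((5 + R) + 1)/4 = -(6 + R)/4 = -3/2 - R/4)
o = -17/4 (o = (-3/2 - ¼*7) - 1 = (-3/2 - 7/4) - 1 = -13/4 - 1 = -17/4 ≈ -4.2500)
H(K) = 2*K*(-7 + K) (H(K) = (-7 + K)*(K + K) = (-7 + K)*(2*K) = 2*K*(-7 + K))
(29*H(4))*o = (29*(2*4*(-7 + 4)))*(-17/4) = (29*(2*4*(-3)))*(-17/4) = (29*(-24))*(-17/4) = -696*(-17/4) = 2958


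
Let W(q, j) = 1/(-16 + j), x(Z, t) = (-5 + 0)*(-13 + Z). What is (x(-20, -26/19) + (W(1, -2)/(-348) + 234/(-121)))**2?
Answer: 15275749979961025/574479107136 ≈ 26591.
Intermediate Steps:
x(Z, t) = 65 - 5*Z (x(Z, t) = -5*(-13 + Z) = 65 - 5*Z)
(x(-20, -26/19) + (W(1, -2)/(-348) + 234/(-121)))**2 = ((65 - 5*(-20)) + (1/(-16 - 2*(-348)) + 234/(-121)))**2 = ((65 + 100) + (-1/348/(-18) + 234*(-1/121)))**2 = (165 + (-1/18*(-1/348) - 234/121))**2 = (165 + (1/6264 - 234/121))**2 = (165 - 1465655/757944)**2 = (123595105/757944)**2 = 15275749979961025/574479107136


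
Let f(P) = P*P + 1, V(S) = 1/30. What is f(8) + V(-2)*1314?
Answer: 544/5 ≈ 108.80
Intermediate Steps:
V(S) = 1/30
f(P) = 1 + P**2 (f(P) = P**2 + 1 = 1 + P**2)
f(8) + V(-2)*1314 = (1 + 8**2) + (1/30)*1314 = (1 + 64) + 219/5 = 65 + 219/5 = 544/5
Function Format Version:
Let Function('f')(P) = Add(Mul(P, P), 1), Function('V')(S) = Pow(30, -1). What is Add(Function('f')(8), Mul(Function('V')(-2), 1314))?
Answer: Rational(544, 5) ≈ 108.80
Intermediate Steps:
Function('V')(S) = Rational(1, 30)
Function('f')(P) = Add(1, Pow(P, 2)) (Function('f')(P) = Add(Pow(P, 2), 1) = Add(1, Pow(P, 2)))
Add(Function('f')(8), Mul(Function('V')(-2), 1314)) = Add(Add(1, Pow(8, 2)), Mul(Rational(1, 30), 1314)) = Add(Add(1, 64), Rational(219, 5)) = Add(65, Rational(219, 5)) = Rational(544, 5)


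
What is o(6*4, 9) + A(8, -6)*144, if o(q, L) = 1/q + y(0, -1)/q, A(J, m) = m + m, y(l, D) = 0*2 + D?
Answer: -1728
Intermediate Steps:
y(l, D) = D (y(l, D) = 0 + D = D)
A(J, m) = 2*m
o(q, L) = 0 (o(q, L) = 1/q - 1/q = 0)
o(6*4, 9) + A(8, -6)*144 = 0 + (2*(-6))*144 = 0 - 12*144 = 0 - 1728 = -1728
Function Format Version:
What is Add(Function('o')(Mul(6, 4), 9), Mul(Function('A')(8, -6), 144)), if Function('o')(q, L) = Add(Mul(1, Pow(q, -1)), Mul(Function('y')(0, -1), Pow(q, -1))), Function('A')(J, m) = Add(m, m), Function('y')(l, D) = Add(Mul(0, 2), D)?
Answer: -1728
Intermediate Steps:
Function('y')(l, D) = D (Function('y')(l, D) = Add(0, D) = D)
Function('A')(J, m) = Mul(2, m)
Function('o')(q, L) = 0 (Function('o')(q, L) = Add(Mul(1, Pow(q, -1)), Mul(-1, Pow(q, -1))) = Add(Pow(q, -1), Mul(-1, Pow(q, -1))) = 0)
Add(Function('o')(Mul(6, 4), 9), Mul(Function('A')(8, -6), 144)) = Add(0, Mul(Mul(2, -6), 144)) = Add(0, Mul(-12, 144)) = Add(0, -1728) = -1728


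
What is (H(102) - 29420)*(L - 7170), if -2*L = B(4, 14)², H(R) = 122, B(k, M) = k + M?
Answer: 214812936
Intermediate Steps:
B(k, M) = M + k
L = -162 (L = -(14 + 4)²/2 = -½*18² = -½*324 = -162)
(H(102) - 29420)*(L - 7170) = (122 - 29420)*(-162 - 7170) = -29298*(-7332) = 214812936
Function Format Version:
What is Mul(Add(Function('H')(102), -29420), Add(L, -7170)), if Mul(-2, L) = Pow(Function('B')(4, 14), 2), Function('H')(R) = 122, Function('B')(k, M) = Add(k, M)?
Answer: 214812936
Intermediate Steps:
Function('B')(k, M) = Add(M, k)
L = -162 (L = Mul(Rational(-1, 2), Pow(Add(14, 4), 2)) = Mul(Rational(-1, 2), Pow(18, 2)) = Mul(Rational(-1, 2), 324) = -162)
Mul(Add(Function('H')(102), -29420), Add(L, -7170)) = Mul(Add(122, -29420), Add(-162, -7170)) = Mul(-29298, -7332) = 214812936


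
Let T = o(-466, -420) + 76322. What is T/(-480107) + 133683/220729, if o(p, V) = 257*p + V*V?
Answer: 34834016241/105973538003 ≈ 0.32870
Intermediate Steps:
o(p, V) = V² + 257*p (o(p, V) = 257*p + V² = V² + 257*p)
T = 132960 (T = ((-420)² + 257*(-466)) + 76322 = (176400 - 119762) + 76322 = 56638 + 76322 = 132960)
T/(-480107) + 133683/220729 = 132960/(-480107) + 133683/220729 = 132960*(-1/480107) + 133683*(1/220729) = -132960/480107 + 133683/220729 = 34834016241/105973538003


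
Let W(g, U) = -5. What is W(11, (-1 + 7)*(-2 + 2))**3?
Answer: -125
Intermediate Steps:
W(11, (-1 + 7)*(-2 + 2))**3 = (-5)**3 = -125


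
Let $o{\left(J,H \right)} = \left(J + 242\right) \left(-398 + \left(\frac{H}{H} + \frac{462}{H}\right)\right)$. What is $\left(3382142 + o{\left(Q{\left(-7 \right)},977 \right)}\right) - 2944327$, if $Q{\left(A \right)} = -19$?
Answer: $\frac{341353494}{977} \approx 3.4939 \cdot 10^{5}$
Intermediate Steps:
$o{\left(J,H \right)} = \left(-397 + \frac{462}{H}\right) \left(242 + J\right)$ ($o{\left(J,H \right)} = \left(242 + J\right) \left(-398 + \left(1 + \frac{462}{H}\right)\right) = \left(242 + J\right) \left(-397 + \frac{462}{H}\right) = \left(-397 + \frac{462}{H}\right) \left(242 + J\right)$)
$\left(3382142 + o{\left(Q{\left(-7 \right)},977 \right)}\right) - 2944327 = \left(3382142 + \frac{111804 + 462 \left(-19\right) - 387869 \left(242 - 19\right)}{977}\right) - 2944327 = \left(3382142 + \frac{111804 - 8778 - 387869 \cdot 223}{977}\right) - 2944327 = \left(3382142 + \frac{111804 - 8778 - 86494787}{977}\right) - 2944327 = \left(3382142 + \frac{1}{977} \left(-86391761\right)\right) - 2944327 = \left(3382142 - \frac{86391761}{977}\right) - 2944327 = \frac{3217960973}{977} - 2944327 = \frac{341353494}{977}$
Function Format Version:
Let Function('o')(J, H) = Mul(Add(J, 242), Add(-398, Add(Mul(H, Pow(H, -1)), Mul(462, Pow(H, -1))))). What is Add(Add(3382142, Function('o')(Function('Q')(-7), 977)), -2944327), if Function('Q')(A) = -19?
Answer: Rational(341353494, 977) ≈ 3.4939e+5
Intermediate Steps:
Function('o')(J, H) = Mul(Add(-397, Mul(462, Pow(H, -1))), Add(242, J)) (Function('o')(J, H) = Mul(Add(242, J), Add(-398, Add(1, Mul(462, Pow(H, -1))))) = Mul(Add(242, J), Add(-397, Mul(462, Pow(H, -1)))) = Mul(Add(-397, Mul(462, Pow(H, -1))), Add(242, J)))
Add(Add(3382142, Function('o')(Function('Q')(-7), 977)), -2944327) = Add(Add(3382142, Mul(Pow(977, -1), Add(111804, Mul(462, -19), Mul(-397, 977, Add(242, -19))))), -2944327) = Add(Add(3382142, Mul(Rational(1, 977), Add(111804, -8778, Mul(-397, 977, 223)))), -2944327) = Add(Add(3382142, Mul(Rational(1, 977), Add(111804, -8778, -86494787))), -2944327) = Add(Add(3382142, Mul(Rational(1, 977), -86391761)), -2944327) = Add(Add(3382142, Rational(-86391761, 977)), -2944327) = Add(Rational(3217960973, 977), -2944327) = Rational(341353494, 977)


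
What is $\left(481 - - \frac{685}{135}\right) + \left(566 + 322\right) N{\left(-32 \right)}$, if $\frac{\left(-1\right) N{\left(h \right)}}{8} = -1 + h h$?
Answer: $- \frac{196206460}{27} \approx -7.2669 \cdot 10^{6}$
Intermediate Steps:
$N{\left(h \right)} = 8 - 8 h^{2}$ ($N{\left(h \right)} = - 8 \left(-1 + h h\right) = - 8 \left(-1 + h^{2}\right) = 8 - 8 h^{2}$)
$\left(481 - - \frac{685}{135}\right) + \left(566 + 322\right) N{\left(-32 \right)} = \left(481 - - \frac{685}{135}\right) + \left(566 + 322\right) \left(8 - 8 \left(-32\right)^{2}\right) = \left(481 - \left(-685\right) \frac{1}{135}\right) + 888 \left(8 - 8192\right) = \left(481 - - \frac{137}{27}\right) + 888 \left(8 - 8192\right) = \left(481 + \frac{137}{27}\right) + 888 \left(-8184\right) = \frac{13124}{27} - 7267392 = - \frac{196206460}{27}$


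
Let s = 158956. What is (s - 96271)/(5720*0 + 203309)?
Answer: 62685/203309 ≈ 0.30832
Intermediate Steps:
(s - 96271)/(5720*0 + 203309) = (158956 - 96271)/(5720*0 + 203309) = 62685/(0 + 203309) = 62685/203309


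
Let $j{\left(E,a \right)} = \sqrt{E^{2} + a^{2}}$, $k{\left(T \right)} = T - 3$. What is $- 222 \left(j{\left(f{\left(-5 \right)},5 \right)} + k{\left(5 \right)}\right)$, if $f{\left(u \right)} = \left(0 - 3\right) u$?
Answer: $-444 - 1110 \sqrt{10} \approx -3954.1$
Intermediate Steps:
$k{\left(T \right)} = -3 + T$
$f{\left(u \right)} = - 3 u$
$- 222 \left(j{\left(f{\left(-5 \right)},5 \right)} + k{\left(5 \right)}\right) = - 222 \left(\sqrt{\left(\left(-3\right) \left(-5\right)\right)^{2} + 5^{2}} + \left(-3 + 5\right)\right) = - 222 \left(\sqrt{15^{2} + 25} + 2\right) = - 222 \left(\sqrt{225 + 25} + 2\right) = - 222 \left(\sqrt{250} + 2\right) = - 222 \left(5 \sqrt{10} + 2\right) = - 222 \left(2 + 5 \sqrt{10}\right) = -444 - 1110 \sqrt{10}$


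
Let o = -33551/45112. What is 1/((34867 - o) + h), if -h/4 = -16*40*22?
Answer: 45112/4113661495 ≈ 1.0966e-5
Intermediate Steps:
o = -33551/45112 (o = -33551*1/45112 = -33551/45112 ≈ -0.74373)
h = 56320 (h = -4*(-16*40)*22 = -(-2560)*22 = -4*(-14080) = 56320)
1/((34867 - o) + h) = 1/((34867 - 1*(-33551/45112)) + 56320) = 1/((34867 + 33551/45112) + 56320) = 1/(1572953655/45112 + 56320) = 1/(4113661495/45112) = 45112/4113661495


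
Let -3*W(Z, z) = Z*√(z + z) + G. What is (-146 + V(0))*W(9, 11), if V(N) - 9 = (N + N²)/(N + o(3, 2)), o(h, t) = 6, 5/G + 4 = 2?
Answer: -685/6 + 411*√22 ≈ 1813.6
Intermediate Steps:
G = -5/2 (G = 5/(-4 + 2) = 5/(-2) = 5*(-½) = -5/2 ≈ -2.5000)
V(N) = 9 + (N + N²)/(6 + N) (V(N) = 9 + (N + N²)/(N + 6) = 9 + (N + N²)/(6 + N))
W(Z, z) = ⅚ - Z*√2*√z/3 (W(Z, z) = -(Z*√(z + z) - 5/2)/3 = -(Z*√(2*z) - 5/2)/3 = -(Z*(√2*√z) - 5/2)/3 = -(Z*√2*√z - 5/2)/3 = -(-5/2 + Z*√2*√z)/3 = ⅚ - Z*√2*√z/3)
(-146 + V(0))*W(9, 11) = (-146 + (54 + 0² + 10*0)/(6 + 0))*(⅚ - ⅓*9*√2*√11) = (-146 + (54 + 0 + 0)/6)*(⅚ - 3*√22) = (-146 + (⅙)*54)*(⅚ - 3*√22) = (-146 + 9)*(⅚ - 3*√22) = -137*(⅚ - 3*√22) = -685/6 + 411*√22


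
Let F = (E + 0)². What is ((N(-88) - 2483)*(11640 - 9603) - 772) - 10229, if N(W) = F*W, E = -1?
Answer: -5248128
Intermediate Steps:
F = 1 (F = (-1 + 0)² = (-1)² = 1)
N(W) = W (N(W) = 1*W = W)
((N(-88) - 2483)*(11640 - 9603) - 772) - 10229 = ((-88 - 2483)*(11640 - 9603) - 772) - 10229 = (-2571*2037 - 772) - 10229 = (-5237127 - 772) - 10229 = -5237899 - 10229 = -5248128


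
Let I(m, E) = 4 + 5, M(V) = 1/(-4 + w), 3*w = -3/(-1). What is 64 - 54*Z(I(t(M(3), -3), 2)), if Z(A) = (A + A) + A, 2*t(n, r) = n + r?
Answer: -1394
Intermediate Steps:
w = 1 (w = (-3/(-1))/3 = (-3*(-1))/3 = (1/3)*3 = 1)
M(V) = -1/3 (M(V) = 1/(-4 + 1) = 1/(-3) = -1/3)
t(n, r) = n/2 + r/2 (t(n, r) = (n + r)/2 = n/2 + r/2)
I(m, E) = 9
Z(A) = 3*A (Z(A) = 2*A + A = 3*A)
64 - 54*Z(I(t(M(3), -3), 2)) = 64 - 162*9 = 64 - 54*27 = 64 - 1458 = -1394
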